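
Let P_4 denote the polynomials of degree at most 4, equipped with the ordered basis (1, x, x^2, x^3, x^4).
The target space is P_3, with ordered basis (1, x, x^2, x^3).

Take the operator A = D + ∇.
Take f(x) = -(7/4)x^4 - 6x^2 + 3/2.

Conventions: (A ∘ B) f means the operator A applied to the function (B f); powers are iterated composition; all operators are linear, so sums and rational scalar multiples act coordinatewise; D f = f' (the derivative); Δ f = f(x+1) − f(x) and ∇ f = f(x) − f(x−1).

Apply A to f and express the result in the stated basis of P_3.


the image equals g(x) = -14x^3 + (21/2)x^2 - 31x + 31/4

D f = -7x^3 - 12x
∇ f = -7x^3 + (21/2)x^2 - 19x + 31/4
(D + ∇) f = -14x^3 + (21/2)x^2 - 31x + 31/4


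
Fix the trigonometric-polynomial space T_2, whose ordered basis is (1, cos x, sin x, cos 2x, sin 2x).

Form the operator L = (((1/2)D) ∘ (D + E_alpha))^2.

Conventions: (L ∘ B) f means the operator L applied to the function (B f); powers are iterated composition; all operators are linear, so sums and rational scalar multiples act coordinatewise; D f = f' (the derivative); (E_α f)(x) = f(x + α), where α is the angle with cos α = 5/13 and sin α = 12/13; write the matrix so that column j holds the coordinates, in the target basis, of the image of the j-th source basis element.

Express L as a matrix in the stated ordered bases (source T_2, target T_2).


the matrix is [[0, 0, 0, 0, 0]; [0, 150/169, -125/338, 0, 0]; [0, 125/338, 150/169, 0, 0]; [0, 0, 0, 195603/28561, 109004/28561]; [0, 0, 0, -109004/28561, 195603/28561]] (rows listed top to bottom)

image of 1: 0
image of cos x: (150/169)cos x + (125/338)sin x
image of sin x: -(125/338)cos x + (150/169)sin x
image of cos 2x: (195603/28561)cos 2x - (109004/28561)sin 2x
image of sin 2x: (109004/28561)cos 2x + (195603/28561)sin 2x
each image's coordinates form column j of the matrix


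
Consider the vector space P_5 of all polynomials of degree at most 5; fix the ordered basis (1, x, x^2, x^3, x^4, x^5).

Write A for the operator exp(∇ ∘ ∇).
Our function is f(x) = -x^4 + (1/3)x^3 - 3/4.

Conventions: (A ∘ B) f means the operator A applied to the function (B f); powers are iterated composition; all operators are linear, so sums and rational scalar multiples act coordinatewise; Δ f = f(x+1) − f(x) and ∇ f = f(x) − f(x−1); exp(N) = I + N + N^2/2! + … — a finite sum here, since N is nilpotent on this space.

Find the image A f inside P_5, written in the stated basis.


the result is g(x) = -x^4 + (1/3)x^3 - 12x^2 + 26x - 115/4

order-1 term: -12x^2 + 26x - 16
order-2 term: -12
the series for exp(∇ ∘ ∇) f terminates at order 2
exp(∇ ∘ ∇) f = -x^4 + (1/3)x^3 - 12x^2 + 26x - 115/4


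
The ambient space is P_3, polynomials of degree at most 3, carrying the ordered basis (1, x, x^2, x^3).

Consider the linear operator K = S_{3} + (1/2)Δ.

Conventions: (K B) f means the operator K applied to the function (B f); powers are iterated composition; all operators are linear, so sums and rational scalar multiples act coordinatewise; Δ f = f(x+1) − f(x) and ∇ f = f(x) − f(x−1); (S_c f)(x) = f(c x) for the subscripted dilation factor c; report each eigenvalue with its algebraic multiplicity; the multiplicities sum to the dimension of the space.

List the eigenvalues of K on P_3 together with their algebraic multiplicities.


image of 1: 1
image of x: 3x + 1/2
image of x^2: 9x^2 + x + 1/2
image of x^3: 27x^3 + (3/2)x^2 + (3/2)x + 1/2
the matrix is upper triangular; its diagonal is (1, 3, 9, 27)
for a triangular matrix the eigenvalues are the diagonal entries, with algebraic multiplicity their repetition count

λ = 1 (multiplicity 1), λ = 3 (multiplicity 1), λ = 9 (multiplicity 1), λ = 27 (multiplicity 1)


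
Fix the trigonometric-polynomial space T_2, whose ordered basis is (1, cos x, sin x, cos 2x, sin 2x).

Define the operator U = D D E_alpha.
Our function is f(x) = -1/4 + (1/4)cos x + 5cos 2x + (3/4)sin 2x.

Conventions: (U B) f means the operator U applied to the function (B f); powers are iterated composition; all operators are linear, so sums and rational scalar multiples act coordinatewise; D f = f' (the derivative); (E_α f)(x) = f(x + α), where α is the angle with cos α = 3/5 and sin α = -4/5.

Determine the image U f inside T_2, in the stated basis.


the result is g(x) = -(3/20)cos x - (1/5)sin x + (212/25)cos 2x - (459/25)sin 2x

E_alpha f = -1/4 + (3/20)cos x + (1/5)sin x - (53/25)cos 2x + (459/100)sin 2x
D E_alpha f = (1/5)cos x - (3/20)sin x + (459/50)cos 2x + (106/25)sin 2x
D D E_alpha f = -(3/20)cos x - (1/5)sin x + (212/25)cos 2x - (459/25)sin 2x


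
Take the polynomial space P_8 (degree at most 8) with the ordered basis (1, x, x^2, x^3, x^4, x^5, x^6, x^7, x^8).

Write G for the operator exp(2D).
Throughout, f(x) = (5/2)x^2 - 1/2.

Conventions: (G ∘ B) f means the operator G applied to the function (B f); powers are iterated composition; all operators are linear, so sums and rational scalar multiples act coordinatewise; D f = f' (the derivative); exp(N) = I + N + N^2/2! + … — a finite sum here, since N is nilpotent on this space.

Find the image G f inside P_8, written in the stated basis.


order-1 term: 10x
order-2 term: 10
the series for exp(2D) f terminates at order 2
exp(2D) f = (5/2)x^2 + 10x + 19/2

g(x) = (5/2)x^2 + 10x + 19/2


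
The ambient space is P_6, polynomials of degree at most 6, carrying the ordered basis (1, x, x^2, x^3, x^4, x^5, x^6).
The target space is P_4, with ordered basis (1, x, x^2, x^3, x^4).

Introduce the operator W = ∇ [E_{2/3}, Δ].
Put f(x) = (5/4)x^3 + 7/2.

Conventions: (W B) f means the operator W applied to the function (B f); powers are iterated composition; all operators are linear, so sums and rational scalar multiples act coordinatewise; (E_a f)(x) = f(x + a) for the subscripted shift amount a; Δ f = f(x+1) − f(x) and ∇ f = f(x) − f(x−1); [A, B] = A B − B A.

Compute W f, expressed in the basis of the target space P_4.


the image equals g(x) = 0

Δ f = (15/4)x^2 + (15/4)x + 5/4
E_{2/3} Δ f = (15/4)x^2 + (35/4)x + 65/12
E_{2/3} f = (5/4)x^3 + (5/2)x^2 + (5/3)x + 209/54
Δ E_{2/3} f = (15/4)x^2 + (35/4)x + 65/12
[E_{2/3}, Δ] f = 0
∇ [E_{2/3}, Δ] f = 0


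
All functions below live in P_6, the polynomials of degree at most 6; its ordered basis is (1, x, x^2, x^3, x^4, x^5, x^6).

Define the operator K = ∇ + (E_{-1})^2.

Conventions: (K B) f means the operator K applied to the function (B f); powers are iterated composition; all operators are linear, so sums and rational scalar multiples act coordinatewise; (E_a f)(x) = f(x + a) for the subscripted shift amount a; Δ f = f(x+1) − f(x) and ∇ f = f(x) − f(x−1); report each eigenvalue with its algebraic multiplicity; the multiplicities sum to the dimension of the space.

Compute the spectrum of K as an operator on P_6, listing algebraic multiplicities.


λ = 1 (multiplicity 7)

image of 1: 1
image of x: x - 1
image of x^2: x^2 - 2x + 3
image of x^3: x^3 - 3x^2 + 9x - 7
image of x^4: x^4 - 4x^3 + 18x^2 - 28x + 15
image of x^5: x^5 - 5x^4 + 30x^3 - 70x^2 + 75x - 31
image of x^6: x^6 - 6x^5 + 45x^4 - 140x^3 + 225x^2 - 186x + 63
the matrix is upper triangular; its diagonal is (1, 1, 1, 1, 1, 1, 1)
for a triangular matrix the eigenvalues are the diagonal entries, with algebraic multiplicity their repetition count


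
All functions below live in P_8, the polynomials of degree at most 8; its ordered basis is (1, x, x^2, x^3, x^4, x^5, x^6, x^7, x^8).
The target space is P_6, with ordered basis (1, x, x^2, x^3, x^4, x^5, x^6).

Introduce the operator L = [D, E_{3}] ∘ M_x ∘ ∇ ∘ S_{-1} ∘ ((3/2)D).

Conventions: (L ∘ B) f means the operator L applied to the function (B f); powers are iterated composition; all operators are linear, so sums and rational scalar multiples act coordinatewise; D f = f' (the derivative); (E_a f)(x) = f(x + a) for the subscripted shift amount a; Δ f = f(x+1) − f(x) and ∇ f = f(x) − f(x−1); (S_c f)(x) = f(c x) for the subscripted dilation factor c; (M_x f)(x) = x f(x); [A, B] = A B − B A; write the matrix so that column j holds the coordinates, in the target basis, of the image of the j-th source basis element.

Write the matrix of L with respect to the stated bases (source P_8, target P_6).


the matrix is [[0, 0, 0, 0, 0, 0, 0, 0, 0]; [0, 0, 0, 0, 0, 0, 0, 0, 0]; [0, 0, 0, 0, 0, 0, 0, 0, 0]; [0, 0, 0, 0, 0, 0, 0, 0, 0]; [0, 0, 0, 0, 0, 0, 0, 0, 0]; [0, 0, 0, 0, 0, 0, 0, 0, 0]; [0, 0, 0, 0, 0, 0, 0, 0, 0]] (rows listed top to bottom)

image of 1: 0
image of x: 0
image of x^2: 0
image of x^3: 0
image of x^4: 0
image of x^5: 0
image of x^6: 0
image of x^7: 0
image of x^8: 0
each image's coordinates form column j of the matrix


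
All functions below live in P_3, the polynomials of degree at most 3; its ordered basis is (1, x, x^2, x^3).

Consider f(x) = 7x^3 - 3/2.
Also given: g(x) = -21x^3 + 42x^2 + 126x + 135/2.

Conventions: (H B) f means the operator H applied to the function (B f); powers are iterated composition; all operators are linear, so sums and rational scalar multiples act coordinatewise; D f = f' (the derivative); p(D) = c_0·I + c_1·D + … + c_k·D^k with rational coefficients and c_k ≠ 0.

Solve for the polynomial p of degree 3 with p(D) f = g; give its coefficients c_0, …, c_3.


c_0 = -3, c_1 = 2, c_2 = 3, c_3 = 3/2

D^0 f = 7x^3 - 3/2
D^1 f = 21x^2
D^2 f = 42x
D^3 f = 42
matching coefficients of g against c_0 f + c_1 Df + … from the top degree down determines the c_i
solution: c_0 = -3, c_1 = 2, c_2 = 3, c_3 = 3/2


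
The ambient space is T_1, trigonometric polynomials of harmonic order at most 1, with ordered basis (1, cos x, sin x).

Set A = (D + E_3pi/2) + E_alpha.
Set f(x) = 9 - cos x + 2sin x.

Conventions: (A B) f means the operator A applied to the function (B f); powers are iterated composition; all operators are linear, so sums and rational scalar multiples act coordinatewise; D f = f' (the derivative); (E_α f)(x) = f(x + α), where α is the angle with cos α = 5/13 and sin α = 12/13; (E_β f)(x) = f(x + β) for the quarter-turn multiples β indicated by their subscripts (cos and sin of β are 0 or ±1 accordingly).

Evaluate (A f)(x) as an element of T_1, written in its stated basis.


the image equals g(x) = 18 + (19/13)cos x + (22/13)sin x

D f = 2cos x + sin x
E_3pi/2 f = 9 - 2cos x - sin x
(D + E_3pi/2) f = 9
E_alpha f = 9 + (19/13)cos x + (22/13)sin x
((D + E_3pi/2) + E_alpha) f = 18 + (19/13)cos x + (22/13)sin x


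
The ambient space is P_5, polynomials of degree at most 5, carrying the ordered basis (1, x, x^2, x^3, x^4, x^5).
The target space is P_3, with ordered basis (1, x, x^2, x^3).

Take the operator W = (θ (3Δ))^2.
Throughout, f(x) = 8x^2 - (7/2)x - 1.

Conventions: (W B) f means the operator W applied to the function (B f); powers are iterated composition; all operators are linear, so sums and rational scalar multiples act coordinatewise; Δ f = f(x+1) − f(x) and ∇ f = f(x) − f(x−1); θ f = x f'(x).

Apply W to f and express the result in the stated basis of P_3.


the result is g(x) = 0

Δ f = 16x + 9/2
(3Δ) f = 48x + 27/2
θ (3Δ) f = 48x
Δ (θ (3Δ)) f = 48
(3Δ) (θ (3Δ)) f = 144
θ (3Δ) (θ (3Δ)) f = 0


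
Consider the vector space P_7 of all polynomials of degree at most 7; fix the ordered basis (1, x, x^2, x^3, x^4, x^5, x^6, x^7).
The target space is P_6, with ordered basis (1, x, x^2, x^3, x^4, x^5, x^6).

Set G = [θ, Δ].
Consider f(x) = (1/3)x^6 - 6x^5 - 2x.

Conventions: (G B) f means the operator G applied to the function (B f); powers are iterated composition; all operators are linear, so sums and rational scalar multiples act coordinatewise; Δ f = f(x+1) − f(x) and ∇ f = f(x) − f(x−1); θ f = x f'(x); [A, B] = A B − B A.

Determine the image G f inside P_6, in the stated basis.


Δ f = 2x^5 - 25x^4 - (160/3)x^3 - 55x^2 - 28x - 23/3
θ Δ f = 10x^5 - 100x^4 - 160x^3 - 110x^2 - 28x
θ f = 2x^6 - 30x^5 - 2x
Δ θ f = 12x^5 - 120x^4 - 260x^3 - 270x^2 - 138x - 30
[θ, Δ] f = -2x^5 + 20x^4 + 100x^3 + 160x^2 + 110x + 30

the image equals g(x) = -2x^5 + 20x^4 + 100x^3 + 160x^2 + 110x + 30


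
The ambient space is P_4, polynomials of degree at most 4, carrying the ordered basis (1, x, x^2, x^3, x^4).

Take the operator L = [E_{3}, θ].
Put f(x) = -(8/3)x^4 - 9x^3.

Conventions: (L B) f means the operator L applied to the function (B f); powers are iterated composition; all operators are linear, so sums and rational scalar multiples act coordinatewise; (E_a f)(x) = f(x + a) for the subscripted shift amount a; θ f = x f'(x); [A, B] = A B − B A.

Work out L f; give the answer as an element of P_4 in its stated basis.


θ f = -(32/3)x^4 - 27x^3
E_{3} θ f = -(32/3)x^4 - 155x^3 - 819x^2 - 1881x - 1593
E_{3} f = -(8/3)x^4 - 41x^3 - 225x^2 - 531x - 459
θ E_{3} f = -(32/3)x^4 - 123x^3 - 450x^2 - 531x
[E_{3}, θ] f = -32x^3 - 369x^2 - 1350x - 1593

the image equals g(x) = -32x^3 - 369x^2 - 1350x - 1593


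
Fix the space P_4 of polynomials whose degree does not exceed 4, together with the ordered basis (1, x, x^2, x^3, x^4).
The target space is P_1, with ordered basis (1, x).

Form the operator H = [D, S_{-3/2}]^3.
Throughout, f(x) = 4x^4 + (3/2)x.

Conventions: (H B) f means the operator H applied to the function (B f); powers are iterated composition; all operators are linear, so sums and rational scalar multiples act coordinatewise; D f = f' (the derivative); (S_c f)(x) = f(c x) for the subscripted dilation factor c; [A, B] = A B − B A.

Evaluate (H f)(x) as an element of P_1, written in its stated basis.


S_{-3/2} f = (81/4)x^4 - (9/4)x
D S_{-3/2} f = 81x^3 - 9/4
D f = 16x^3 + 3/2
S_{-3/2} D f = -54x^3 + 3/2
[D, S_{-3/2}] f = 135x^3 - 15/4
S_{-3/2} [D, S_{-3/2}] f = -(3645/8)x^3 - 15/4
D S_{-3/2} [D, S_{-3/2}] f = -(10935/8)x^2
D [D, S_{-3/2}] f = 405x^2
S_{-3/2} D [D, S_{-3/2}] f = (3645/4)x^2
[D, S_{-3/2}] [D, S_{-3/2}] f = -(18225/8)x^2
S_{-3/2} [D, S_{-3/2}] [D, S_{-3/2}] f = -(164025/32)x^2
D S_{-3/2} [D, S_{-3/2}] [D, S_{-3/2}] f = -(164025/16)x
D [D, S_{-3/2}] [D, S_{-3/2}] f = -(18225/4)x
S_{-3/2} D [D, S_{-3/2}] [D, S_{-3/2}] f = (54675/8)x
[D, S_{-3/2}] [D, S_{-3/2}] [D, S_{-3/2}] f = -(273375/16)x

the image equals g(x) = -(273375/16)x


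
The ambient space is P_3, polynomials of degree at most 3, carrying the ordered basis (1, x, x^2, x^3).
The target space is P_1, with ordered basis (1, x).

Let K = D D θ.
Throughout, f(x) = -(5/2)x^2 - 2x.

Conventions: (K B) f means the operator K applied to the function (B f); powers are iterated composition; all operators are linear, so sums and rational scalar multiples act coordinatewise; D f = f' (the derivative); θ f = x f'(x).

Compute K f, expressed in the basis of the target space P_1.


g(x) = -10

θ f = -5x^2 - 2x
D θ f = -10x - 2
D D θ f = -10


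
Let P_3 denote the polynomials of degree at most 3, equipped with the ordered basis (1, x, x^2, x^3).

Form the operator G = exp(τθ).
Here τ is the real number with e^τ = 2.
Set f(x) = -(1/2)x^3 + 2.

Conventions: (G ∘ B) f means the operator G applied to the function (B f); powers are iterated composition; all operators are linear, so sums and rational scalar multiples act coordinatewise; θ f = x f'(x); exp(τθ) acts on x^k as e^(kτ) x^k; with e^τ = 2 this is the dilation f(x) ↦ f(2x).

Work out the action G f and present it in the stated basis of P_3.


the image equals g(x) = -4x^3 + 2

exp(τθ) x^k = e^(kτ) x^k; with e^τ = 2 this sends x^k to 2^k x^k
x^3 ↦ 8 x^3
applying this coordinatewise to f: exp(τθ) f = -4x^3 + 2


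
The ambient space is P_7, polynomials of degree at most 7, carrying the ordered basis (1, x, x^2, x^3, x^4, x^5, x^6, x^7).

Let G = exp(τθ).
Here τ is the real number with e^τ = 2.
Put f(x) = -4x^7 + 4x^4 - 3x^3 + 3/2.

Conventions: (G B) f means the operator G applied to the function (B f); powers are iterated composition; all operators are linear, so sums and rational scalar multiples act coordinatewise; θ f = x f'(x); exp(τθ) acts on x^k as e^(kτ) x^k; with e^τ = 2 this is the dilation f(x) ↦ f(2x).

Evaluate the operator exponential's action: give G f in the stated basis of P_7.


exp(τθ) x^k = e^(kτ) x^k; with e^τ = 2 this sends x^k to 2^k x^k
x^3 ↦ 8 x^3
x^4 ↦ 16 x^4
x^7 ↦ 128 x^7
applying this coordinatewise to f: exp(τθ) f = -512x^7 + 64x^4 - 24x^3 + 3/2

g(x) = -512x^7 + 64x^4 - 24x^3 + 3/2


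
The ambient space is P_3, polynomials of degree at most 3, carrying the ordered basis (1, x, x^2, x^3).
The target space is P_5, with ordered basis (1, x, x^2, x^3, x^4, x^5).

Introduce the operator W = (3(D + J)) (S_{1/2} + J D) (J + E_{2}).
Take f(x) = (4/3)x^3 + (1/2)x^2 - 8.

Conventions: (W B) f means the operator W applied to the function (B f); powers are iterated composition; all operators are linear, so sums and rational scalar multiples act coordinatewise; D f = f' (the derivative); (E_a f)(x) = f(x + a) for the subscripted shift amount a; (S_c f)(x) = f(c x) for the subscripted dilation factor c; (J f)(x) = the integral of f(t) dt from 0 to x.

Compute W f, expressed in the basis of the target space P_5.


J f = (1/3)x^4 + (1/6)x^3 - 8x
E_{2} f = (4/3)x^3 + (17/2)x^2 + 18x + 14/3
(J + E_{2}) f = (1/3)x^4 + (3/2)x^3 + (17/2)x^2 + 10x + 14/3
S_{1/2} (J + E_{2}) f = (1/48)x^4 + (3/16)x^3 + (17/8)x^2 + 5x + 14/3
D (J + E_{2}) f = (4/3)x^3 + (9/2)x^2 + 17x + 10
J D (J + E_{2}) f = (1/3)x^4 + (3/2)x^3 + (17/2)x^2 + 10x
(S_{1/2} + J D) (J + E_{2}) f = (17/48)x^4 + (27/16)x^3 + (85/8)x^2 + 15x + 14/3
D (S_{1/2} + J D) (J + E_{2}) f = (17/12)x^3 + (81/16)x^2 + (85/4)x + 15
J (S_{1/2} + J D) (J + E_{2}) f = (17/240)x^5 + (27/64)x^4 + (85/24)x^3 + (15/2)x^2 + (14/3)x
(D + J) (S_{1/2} + J D) (J + E_{2}) f = (17/240)x^5 + (27/64)x^4 + (119/24)x^3 + (201/16)x^2 + (311/12)x + 15
(3(D + J)) (S_{1/2} + J D) (J + E_{2}) f = (17/80)x^5 + (81/64)x^4 + (119/8)x^3 + (603/16)x^2 + (311/4)x + 45

the image equals g(x) = (17/80)x^5 + (81/64)x^4 + (119/8)x^3 + (603/16)x^2 + (311/4)x + 45


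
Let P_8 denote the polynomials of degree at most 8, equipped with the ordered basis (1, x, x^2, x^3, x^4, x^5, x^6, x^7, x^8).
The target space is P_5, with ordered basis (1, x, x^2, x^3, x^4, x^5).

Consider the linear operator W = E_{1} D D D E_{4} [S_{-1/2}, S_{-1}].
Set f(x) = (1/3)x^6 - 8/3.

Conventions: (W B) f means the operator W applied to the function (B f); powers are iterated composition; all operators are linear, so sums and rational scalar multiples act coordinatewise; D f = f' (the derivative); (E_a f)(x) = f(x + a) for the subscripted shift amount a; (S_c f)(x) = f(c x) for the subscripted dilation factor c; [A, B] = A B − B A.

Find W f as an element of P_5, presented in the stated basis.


the result is g(x) = 0

S_{-1} f = (1/3)x^6 - 8/3
S_{-1/2} S_{-1} f = (1/192)x^6 - 8/3
S_{-1/2} f = (1/192)x^6 - 8/3
S_{-1} S_{-1/2} f = (1/192)x^6 - 8/3
[S_{-1/2}, S_{-1}] f = 0
E_{4} [S_{-1/2}, S_{-1}] f = 0
D E_{4} [S_{-1/2}, S_{-1}] f = 0
D (D E_{4}) [S_{-1/2}, S_{-1}] f = 0
D D (D E_{4}) [S_{-1/2}, S_{-1}] f = 0
E_{1} D D (D E_{4}) [S_{-1/2}, S_{-1}] f = 0


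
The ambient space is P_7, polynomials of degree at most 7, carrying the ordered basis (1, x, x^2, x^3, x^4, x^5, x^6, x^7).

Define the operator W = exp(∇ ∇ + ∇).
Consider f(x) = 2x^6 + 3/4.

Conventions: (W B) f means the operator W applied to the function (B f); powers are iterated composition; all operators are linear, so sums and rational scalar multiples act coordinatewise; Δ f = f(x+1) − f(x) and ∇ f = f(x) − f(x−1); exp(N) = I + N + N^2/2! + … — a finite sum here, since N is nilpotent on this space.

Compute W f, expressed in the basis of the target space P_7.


the image equals g(x) = 2x^6 + 12x^5 + 60x^4 - 40x^3 + 90x^2 - 456x + 1627/4

order-1 term: 12x^5 + 30x^4 - 200x^3 + 390x^2 - 348x + 122
order-2 term: 30x^4 + 120x^3 - 510x^2 + 180x + 542
order-3 term: 40x^3 + 180x^2 - 420x - 180
order-4 term: 30x^2 + 120x - 110
order-5 term: 12x + 30
order-6 term: 2
the series for exp(∇ ∇ + ∇) f terminates at order 6
exp(∇ ∇ + ∇) f = 2x^6 + 12x^5 + 60x^4 - 40x^3 + 90x^2 - 456x + 1627/4


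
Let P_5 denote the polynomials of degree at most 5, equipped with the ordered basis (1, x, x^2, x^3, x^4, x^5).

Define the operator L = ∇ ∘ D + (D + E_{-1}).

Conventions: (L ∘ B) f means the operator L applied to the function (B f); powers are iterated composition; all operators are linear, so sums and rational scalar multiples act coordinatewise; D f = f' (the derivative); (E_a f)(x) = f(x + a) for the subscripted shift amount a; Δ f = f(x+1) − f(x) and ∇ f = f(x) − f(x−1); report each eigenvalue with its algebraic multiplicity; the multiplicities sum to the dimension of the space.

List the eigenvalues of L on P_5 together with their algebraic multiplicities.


image of 1: 1
image of x: x
image of x^2: x^2 + 3
image of x^3: x^3 + 9x - 4
image of x^4: x^4 + 18x^2 - 16x + 5
image of x^5: x^5 + 30x^3 - 40x^2 + 25x - 6
the matrix is upper triangular; its diagonal is (1, 1, 1, 1, 1, 1)
for a triangular matrix the eigenvalues are the diagonal entries, with algebraic multiplicity their repetition count

λ = 1 (multiplicity 6)


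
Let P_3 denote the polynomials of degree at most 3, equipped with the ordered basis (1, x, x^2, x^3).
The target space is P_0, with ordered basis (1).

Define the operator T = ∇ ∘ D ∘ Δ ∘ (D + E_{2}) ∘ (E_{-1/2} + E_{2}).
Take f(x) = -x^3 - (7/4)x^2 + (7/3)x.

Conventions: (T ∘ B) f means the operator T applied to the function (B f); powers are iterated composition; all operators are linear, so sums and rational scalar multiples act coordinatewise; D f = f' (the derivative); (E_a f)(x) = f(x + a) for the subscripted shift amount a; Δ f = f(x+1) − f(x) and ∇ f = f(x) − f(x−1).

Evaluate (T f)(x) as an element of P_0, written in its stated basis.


the image equals g(x) = -12

E_{-1/2} f = -x^3 - (1/4)x^2 + (10/3)x - 71/48
E_{2} f = -x^3 - (31/4)x^2 - (50/3)x - 31/3
(E_{-1/2} + E_{2}) f = -2x^3 - 8x^2 - (40/3)x - 189/16
D (E_{-1/2} + E_{2}) f = -6x^2 - 16x - 40/3
E_{2} (E_{-1/2} + E_{2}) f = -2x^3 - 20x^2 - (208/3)x - 4151/48
(D + E_{2}) (E_{-1/2} + E_{2}) f = -2x^3 - 26x^2 - (256/3)x - 1597/16
Δ (D + E_{2}) (E_{-1/2} + E_{2}) f = -6x^2 - 58x - 340/3
D Δ (D + E_{2}) (E_{-1/2} + E_{2}) f = -12x - 58
∇ D Δ (D + E_{2}) (E_{-1/2} + E_{2}) f = -12


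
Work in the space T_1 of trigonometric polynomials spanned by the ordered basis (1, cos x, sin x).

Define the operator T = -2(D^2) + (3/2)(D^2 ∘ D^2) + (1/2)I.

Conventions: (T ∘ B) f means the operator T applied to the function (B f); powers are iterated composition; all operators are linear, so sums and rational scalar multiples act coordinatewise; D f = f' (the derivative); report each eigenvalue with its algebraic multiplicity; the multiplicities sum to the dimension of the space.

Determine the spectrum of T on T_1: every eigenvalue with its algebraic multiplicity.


image of 1: 1/2
image of cos x: 4cos x
image of sin x: 4sin x
the matrix is diagonal; its diagonal is (1/2, 4, 4)
for a triangular matrix the eigenvalues are the diagonal entries, with algebraic multiplicity their repetition count

λ = 1/2 (multiplicity 1), λ = 4 (multiplicity 2)


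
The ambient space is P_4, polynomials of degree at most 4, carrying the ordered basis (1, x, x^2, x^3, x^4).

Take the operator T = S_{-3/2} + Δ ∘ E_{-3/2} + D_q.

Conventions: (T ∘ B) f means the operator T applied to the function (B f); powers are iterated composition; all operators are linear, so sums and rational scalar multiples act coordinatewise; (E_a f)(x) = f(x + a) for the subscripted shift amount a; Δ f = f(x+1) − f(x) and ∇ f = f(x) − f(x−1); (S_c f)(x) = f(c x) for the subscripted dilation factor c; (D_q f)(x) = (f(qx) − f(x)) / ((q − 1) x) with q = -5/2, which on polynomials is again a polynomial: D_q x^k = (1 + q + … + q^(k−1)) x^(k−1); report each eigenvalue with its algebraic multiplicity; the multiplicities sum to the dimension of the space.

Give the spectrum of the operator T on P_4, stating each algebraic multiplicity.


λ = -27/8 (multiplicity 1), λ = -3/2 (multiplicity 1), λ = 1 (multiplicity 1), λ = 9/4 (multiplicity 1), λ = 81/16 (multiplicity 1)

image of 1: 1
image of x: -(3/2)x + 2
image of x^2: (9/4)x^2 + (1/2)x - 2
image of x^3: -(27/8)x^3 + (31/4)x^2 - 6x + 13/4
image of x^4: (81/16)x^4 - (55/8)x^3 - 12x^2 + 13x - 5
the matrix is upper triangular; its diagonal is (1, -3/2, 9/4, -27/8, 81/16)
for a triangular matrix the eigenvalues are the diagonal entries, with algebraic multiplicity their repetition count


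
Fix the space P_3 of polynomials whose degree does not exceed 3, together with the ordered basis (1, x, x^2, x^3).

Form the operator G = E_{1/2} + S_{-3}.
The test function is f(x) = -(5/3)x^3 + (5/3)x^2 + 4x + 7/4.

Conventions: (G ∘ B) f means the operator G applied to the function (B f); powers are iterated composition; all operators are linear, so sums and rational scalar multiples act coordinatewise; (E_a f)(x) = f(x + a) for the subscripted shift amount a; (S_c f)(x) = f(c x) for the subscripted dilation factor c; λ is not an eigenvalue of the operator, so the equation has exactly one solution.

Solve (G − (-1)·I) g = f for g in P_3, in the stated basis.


the result is g(x) = (1/15)x^3 + (47/330)x^2 - (2513/660)x + 953/792

write g with unknown coordinates in the stated basis and equate coefficients in (G − (-1)·I) g = f
solving from the highest basis element down gives g = (1/15)x^3 + (47/330)x^2 - (2513/660)x + 953/792
check: G g = -(26/15)x^3 + (503/330)x^2 + (5153/660)x + 433/792
so G g − (-1)·g = -(5/3)x^3 + (5/3)x^2 + 4x + 7/4 = f ✓


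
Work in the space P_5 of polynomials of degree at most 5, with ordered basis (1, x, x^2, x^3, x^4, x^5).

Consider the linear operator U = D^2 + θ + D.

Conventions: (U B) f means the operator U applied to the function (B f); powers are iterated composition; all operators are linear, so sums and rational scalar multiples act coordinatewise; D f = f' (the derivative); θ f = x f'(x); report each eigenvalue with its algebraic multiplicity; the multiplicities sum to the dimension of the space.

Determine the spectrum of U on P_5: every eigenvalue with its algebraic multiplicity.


λ = 0 (multiplicity 1), λ = 1 (multiplicity 1), λ = 2 (multiplicity 1), λ = 3 (multiplicity 1), λ = 4 (multiplicity 1), λ = 5 (multiplicity 1)

image of 1: 0
image of x: x + 1
image of x^2: 2x^2 + 2x + 2
image of x^3: 3x^3 + 3x^2 + 6x
image of x^4: 4x^4 + 4x^3 + 12x^2
image of x^5: 5x^5 + 5x^4 + 20x^3
the matrix is upper triangular; its diagonal is (0, 1, 2, 3, 4, 5)
for a triangular matrix the eigenvalues are the diagonal entries, with algebraic multiplicity their repetition count


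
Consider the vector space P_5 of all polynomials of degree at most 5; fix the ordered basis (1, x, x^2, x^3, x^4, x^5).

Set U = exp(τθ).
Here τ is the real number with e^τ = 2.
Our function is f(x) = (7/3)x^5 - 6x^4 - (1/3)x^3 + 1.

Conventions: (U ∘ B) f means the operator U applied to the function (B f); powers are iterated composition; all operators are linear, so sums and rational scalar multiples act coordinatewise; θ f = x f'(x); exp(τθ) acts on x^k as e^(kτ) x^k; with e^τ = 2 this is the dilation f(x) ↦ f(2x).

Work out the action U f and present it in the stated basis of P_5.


exp(τθ) x^k = e^(kτ) x^k; with e^τ = 2 this sends x^k to 2^k x^k
x^3 ↦ 8 x^3
x^4 ↦ 16 x^4
x^5 ↦ 32 x^5
applying this coordinatewise to f: exp(τθ) f = (224/3)x^5 - 96x^4 - (8/3)x^3 + 1

g(x) = (224/3)x^5 - 96x^4 - (8/3)x^3 + 1


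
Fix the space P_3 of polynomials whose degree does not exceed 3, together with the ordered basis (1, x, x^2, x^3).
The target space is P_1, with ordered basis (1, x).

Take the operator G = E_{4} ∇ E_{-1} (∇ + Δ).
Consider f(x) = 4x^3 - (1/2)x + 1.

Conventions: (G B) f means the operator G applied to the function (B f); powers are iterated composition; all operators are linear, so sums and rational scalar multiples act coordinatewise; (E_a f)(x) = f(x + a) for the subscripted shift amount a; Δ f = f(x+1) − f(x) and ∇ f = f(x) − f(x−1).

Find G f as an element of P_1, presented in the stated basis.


∇ f = 12x^2 - 12x + 7/2
Δ f = 12x^2 + 12x + 7/2
(∇ + Δ) f = 24x^2 + 7
E_{-1} (∇ + Δ) f = 24x^2 - 48x + 31
∇ E_{-1} (∇ + Δ) f = 48x - 72
E_{4} ∇ E_{-1} (∇ + Δ) f = 48x + 120

the result is g(x) = 48x + 120


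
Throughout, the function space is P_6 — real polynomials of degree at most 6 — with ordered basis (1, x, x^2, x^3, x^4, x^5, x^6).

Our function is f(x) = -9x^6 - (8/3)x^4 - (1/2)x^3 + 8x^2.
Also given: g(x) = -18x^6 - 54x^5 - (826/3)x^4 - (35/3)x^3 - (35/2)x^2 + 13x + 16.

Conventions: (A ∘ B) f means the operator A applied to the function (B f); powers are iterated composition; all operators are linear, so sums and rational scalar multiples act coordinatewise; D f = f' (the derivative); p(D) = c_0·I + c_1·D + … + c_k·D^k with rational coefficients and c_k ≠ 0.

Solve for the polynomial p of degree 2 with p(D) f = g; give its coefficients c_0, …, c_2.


c_0 = 2, c_1 = 1, c_2 = 1

D^0 f = -9x^6 - (8/3)x^4 - (1/2)x^3 + 8x^2
D^1 f = -54x^5 - (32/3)x^3 - (3/2)x^2 + 16x
D^2 f = -270x^4 - 32x^2 - 3x + 16
matching coefficients of g against c_0 f + c_1 Df + … from the top degree down determines the c_i
solution: c_0 = 2, c_1 = 1, c_2 = 1


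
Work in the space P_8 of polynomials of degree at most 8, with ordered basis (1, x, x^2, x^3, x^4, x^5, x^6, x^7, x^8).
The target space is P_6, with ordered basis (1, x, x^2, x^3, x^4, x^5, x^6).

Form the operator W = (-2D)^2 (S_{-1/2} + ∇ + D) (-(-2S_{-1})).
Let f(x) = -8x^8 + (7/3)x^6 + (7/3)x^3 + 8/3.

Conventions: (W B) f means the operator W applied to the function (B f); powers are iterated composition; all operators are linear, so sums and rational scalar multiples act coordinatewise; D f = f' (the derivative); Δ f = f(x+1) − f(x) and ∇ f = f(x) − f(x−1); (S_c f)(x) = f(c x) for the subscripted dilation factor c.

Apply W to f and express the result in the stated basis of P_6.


g(x) = -14x^6 - 43008x^5 + (215075/4)x^4 - 67200x^3 + 50400x^2 - 19250x + 2800

S_{-1} f = -8x^8 + (7/3)x^6 - (7/3)x^3 + 8/3
(-2S_{-1}) f = 16x^8 - (14/3)x^6 + (14/3)x^3 - 16/3
(-(-2S_{-1})) f = -16x^8 + (14/3)x^6 - (14/3)x^3 + 16/3
S_{-1/2} (-(-2S_{-1})) f = -(1/16)x^8 + (7/96)x^6 + (7/12)x^3 + 16/3
∇ (-(-2S_{-1})) f = -128x^7 + 448x^6 - 868x^5 + 1050x^4 - (2408/3)x^3 + 364x^2 - 86x + 20/3
D (-(-2S_{-1})) f = -128x^7 + 28x^5 - 14x^2
(S_{-1/2} + ∇ + D) (-(-2S_{-1})) f = -(1/16)x^8 - 256x^7 + (43015/96)x^6 - 840x^5 + 1050x^4 - (9625/12)x^3 + 350x^2 - 86x + 12
D (S_{-1/2} + ∇ + D) (-(-2S_{-1})) f = -(1/2)x^7 - 1792x^6 + (43015/16)x^5 - 4200x^4 + 4200x^3 - (9625/4)x^2 + 700x - 86
(-2D) (S_{-1/2} + ∇ + D) (-(-2S_{-1})) f = x^7 + 3584x^6 - (43015/8)x^5 + 8400x^4 - 8400x^3 + (9625/2)x^2 - 1400x + 172
D (-2D) (S_{-1/2} + ∇ + D) (-(-2S_{-1})) f = 7x^6 + 21504x^5 - (215075/8)x^4 + 33600x^3 - 25200x^2 + 9625x - 1400
(-2D) (-2D) (S_{-1/2} + ∇ + D) (-(-2S_{-1})) f = -14x^6 - 43008x^5 + (215075/4)x^4 - 67200x^3 + 50400x^2 - 19250x + 2800


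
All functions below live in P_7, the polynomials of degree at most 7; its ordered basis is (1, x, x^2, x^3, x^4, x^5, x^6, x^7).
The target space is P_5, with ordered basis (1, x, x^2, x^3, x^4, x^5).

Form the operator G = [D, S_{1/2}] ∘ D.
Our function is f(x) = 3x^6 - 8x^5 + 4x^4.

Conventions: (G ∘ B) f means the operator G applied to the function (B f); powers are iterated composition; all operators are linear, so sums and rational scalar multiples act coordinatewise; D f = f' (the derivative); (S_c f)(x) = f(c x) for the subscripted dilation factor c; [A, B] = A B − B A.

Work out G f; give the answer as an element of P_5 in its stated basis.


the result is g(x) = -(45/16)x^4 + 10x^3 - 6x^2

D f = 18x^5 - 40x^4 + 16x^3
S_{1/2} D f = (9/16)x^5 - (5/2)x^4 + 2x^3
D S_{1/2} D f = (45/16)x^4 - 10x^3 + 6x^2
D D f = 90x^4 - 160x^3 + 48x^2
S_{1/2} D D f = (45/8)x^4 - 20x^3 + 12x^2
[D, S_{1/2}] D f = -(45/16)x^4 + 10x^3 - 6x^2


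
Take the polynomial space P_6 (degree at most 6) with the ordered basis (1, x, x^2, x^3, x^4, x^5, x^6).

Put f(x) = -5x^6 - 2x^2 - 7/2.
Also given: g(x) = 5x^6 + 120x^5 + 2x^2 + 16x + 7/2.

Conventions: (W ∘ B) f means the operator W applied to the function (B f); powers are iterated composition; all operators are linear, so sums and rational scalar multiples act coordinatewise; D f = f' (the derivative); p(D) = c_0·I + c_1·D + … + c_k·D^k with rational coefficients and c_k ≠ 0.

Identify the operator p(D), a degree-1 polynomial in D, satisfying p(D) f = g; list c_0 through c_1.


D^0 f = -5x^6 - 2x^2 - 7/2
D^1 f = -30x^5 - 4x
matching coefficients of g against c_0 f + c_1 Df + … from the top degree down determines the c_i
solution: c_0 = -1, c_1 = -4

c_0 = -1, c_1 = -4


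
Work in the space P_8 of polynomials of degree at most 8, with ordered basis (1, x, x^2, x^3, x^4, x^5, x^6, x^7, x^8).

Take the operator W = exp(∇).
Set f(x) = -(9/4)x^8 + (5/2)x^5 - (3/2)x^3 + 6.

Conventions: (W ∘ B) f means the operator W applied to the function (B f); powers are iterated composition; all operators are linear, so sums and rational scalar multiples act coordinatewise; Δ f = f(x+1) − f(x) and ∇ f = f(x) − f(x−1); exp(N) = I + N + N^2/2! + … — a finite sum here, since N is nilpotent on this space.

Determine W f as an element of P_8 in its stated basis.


the image equals g(x) = -(9/4)x^8 - 18x^7 + (257/2)x^5 - 145x^4 - (507/2)x^3 + (1075/2)x^2 - (299/2)x - 100

order-1 term: -18x^7 + 63x^6 - 126x^5 + 170x^4 - 151x^3 + (167/2)x^2 - 26x + 13/4
order-2 term: -63x^6 + 378x^5 - (2205/2)x^4 + 1915x^3 - 2028x^2 + 1217x - 1275/4
order-3 term: -126x^5 + 945x^4 - 3150x^3 + 5695x^2 - 5493x + 4469/2
order-4 term: -(315/2)x^4 + 1260x^3 - 4095x^2 + (12625/2)x - 15409/4
order-5 term: -126x^3 + 945x^2 - 2520x + 2365
order-6 term: -63x^2 + 378x - 1197/2
order-7 term: -18x + 63
order-8 term: -9/4
the series for exp(∇) f terminates at order 8
exp(∇) f = -(9/4)x^8 - 18x^7 + (257/2)x^5 - 145x^4 - (507/2)x^3 + (1075/2)x^2 - (299/2)x - 100


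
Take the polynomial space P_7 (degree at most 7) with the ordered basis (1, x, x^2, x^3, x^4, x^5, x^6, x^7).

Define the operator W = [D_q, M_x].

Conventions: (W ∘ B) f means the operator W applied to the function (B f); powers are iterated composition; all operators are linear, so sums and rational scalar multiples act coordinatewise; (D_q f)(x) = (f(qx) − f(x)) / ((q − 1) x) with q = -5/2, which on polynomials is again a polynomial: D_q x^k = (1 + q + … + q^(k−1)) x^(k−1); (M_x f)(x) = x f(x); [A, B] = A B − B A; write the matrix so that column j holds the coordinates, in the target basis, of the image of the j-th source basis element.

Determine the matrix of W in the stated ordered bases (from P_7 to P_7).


image of 1: 1
image of x: -(5/2)x
image of x^2: (25/4)x^2
image of x^3: -(125/8)x^3
image of x^4: (625/16)x^4
image of x^5: -(3125/32)x^5
image of x^6: (15625/64)x^6
image of x^7: -(78125/128)x^7
each image's coordinates form column j of the matrix

the matrix is [[1, 0, 0, 0, 0, 0, 0, 0]; [0, -5/2, 0, 0, 0, 0, 0, 0]; [0, 0, 25/4, 0, 0, 0, 0, 0]; [0, 0, 0, -125/8, 0, 0, 0, 0]; [0, 0, 0, 0, 625/16, 0, 0, 0]; [0, 0, 0, 0, 0, -3125/32, 0, 0]; [0, 0, 0, 0, 0, 0, 15625/64, 0]; [0, 0, 0, 0, 0, 0, 0, -78125/128]] (rows listed top to bottom)


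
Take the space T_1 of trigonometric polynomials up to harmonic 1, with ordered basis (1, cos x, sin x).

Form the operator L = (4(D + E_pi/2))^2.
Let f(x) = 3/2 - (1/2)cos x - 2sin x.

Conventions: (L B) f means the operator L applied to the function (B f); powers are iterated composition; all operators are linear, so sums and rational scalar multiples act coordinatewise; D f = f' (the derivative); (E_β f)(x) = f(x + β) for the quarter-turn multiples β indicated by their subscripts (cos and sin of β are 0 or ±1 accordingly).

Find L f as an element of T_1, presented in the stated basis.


the result is g(x) = 24 + 32cos x + 128sin x

D f = -2cos x + (1/2)sin x
E_pi/2 f = 3/2 - 2cos x + (1/2)sin x
(D + E_pi/2) f = 3/2 - 4cos x + sin x
(4(D + E_pi/2)) f = 6 - 16cos x + 4sin x
D (4(D + E_pi/2)) f = 4cos x + 16sin x
E_pi/2 (4(D + E_pi/2)) f = 6 + 4cos x + 16sin x
(D + E_pi/2) (4(D + E_pi/2)) f = 6 + 8cos x + 32sin x
(4(D + E_pi/2)) (4(D + E_pi/2)) f = 24 + 32cos x + 128sin x


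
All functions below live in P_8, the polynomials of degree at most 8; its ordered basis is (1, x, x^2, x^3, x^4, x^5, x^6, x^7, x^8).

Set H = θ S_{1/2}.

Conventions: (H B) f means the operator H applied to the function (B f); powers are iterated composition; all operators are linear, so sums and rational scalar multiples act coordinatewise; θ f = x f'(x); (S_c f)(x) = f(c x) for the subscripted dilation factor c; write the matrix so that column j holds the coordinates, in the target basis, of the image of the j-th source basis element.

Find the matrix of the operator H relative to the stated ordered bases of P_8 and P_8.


the matrix is [[0, 0, 0, 0, 0, 0, 0, 0, 0]; [0, 1/2, 0, 0, 0, 0, 0, 0, 0]; [0, 0, 1/2, 0, 0, 0, 0, 0, 0]; [0, 0, 0, 3/8, 0, 0, 0, 0, 0]; [0, 0, 0, 0, 1/4, 0, 0, 0, 0]; [0, 0, 0, 0, 0, 5/32, 0, 0, 0]; [0, 0, 0, 0, 0, 0, 3/32, 0, 0]; [0, 0, 0, 0, 0, 0, 0, 7/128, 0]; [0, 0, 0, 0, 0, 0, 0, 0, 1/32]] (rows listed top to bottom)

image of 1: 0
image of x: (1/2)x
image of x^2: (1/2)x^2
image of x^3: (3/8)x^3
image of x^4: (1/4)x^4
image of x^5: (5/32)x^5
image of x^6: (3/32)x^6
image of x^7: (7/128)x^7
image of x^8: (1/32)x^8
each image's coordinates form column j of the matrix


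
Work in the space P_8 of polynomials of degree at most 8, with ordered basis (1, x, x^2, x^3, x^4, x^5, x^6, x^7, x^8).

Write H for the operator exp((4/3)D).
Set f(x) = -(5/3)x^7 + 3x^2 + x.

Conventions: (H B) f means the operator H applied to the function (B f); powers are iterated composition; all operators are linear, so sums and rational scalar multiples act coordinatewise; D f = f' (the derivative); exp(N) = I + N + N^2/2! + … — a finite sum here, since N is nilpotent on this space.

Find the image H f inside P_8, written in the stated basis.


the image equals g(x) = -(5/3)x^7 - (140/9)x^6 - (560/9)x^5 - (11200/81)x^4 - (44800/243)x^3 - (35111/243)x^2 - (123677/2187)x - 38180/6561

order-1 term: -(140/9)x^6 + 8x + 4/3
order-2 term: -(560/9)x^5 + 16/3
order-3 term: -(11200/81)x^4
order-4 term: -(44800/243)x^3
order-5 term: -(35840/243)x^2
order-6 term: -(143360/2187)x
order-7 term: -81920/6561
the series for exp((4/3)D) f terminates at order 7
exp((4/3)D) f = -(5/3)x^7 - (140/9)x^6 - (560/9)x^5 - (11200/81)x^4 - (44800/243)x^3 - (35111/243)x^2 - (123677/2187)x - 38180/6561


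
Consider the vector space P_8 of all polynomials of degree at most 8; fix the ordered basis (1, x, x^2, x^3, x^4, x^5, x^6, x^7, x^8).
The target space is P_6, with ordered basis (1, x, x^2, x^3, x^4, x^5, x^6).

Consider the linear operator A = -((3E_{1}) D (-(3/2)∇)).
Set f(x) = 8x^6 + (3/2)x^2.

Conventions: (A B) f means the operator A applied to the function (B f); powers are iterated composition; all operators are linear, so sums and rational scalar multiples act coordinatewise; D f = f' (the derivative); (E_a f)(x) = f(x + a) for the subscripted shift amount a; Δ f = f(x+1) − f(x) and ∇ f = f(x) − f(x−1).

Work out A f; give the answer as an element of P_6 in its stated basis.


∇ f = 48x^5 - 120x^4 + 160x^3 - 120x^2 + 51x - 19/2
(-(3/2)∇) f = -72x^5 + 180x^4 - 240x^3 + 180x^2 - (153/2)x + 57/4
D (-(3/2)∇) f = -360x^4 + 720x^3 - 720x^2 + 360x - 153/2
E_{1} D (-(3/2)∇) f = -360x^4 - 720x^3 - 720x^2 - 360x - 153/2
(3E_{1}) D (-(3/2)∇) f = -1080x^4 - 2160x^3 - 2160x^2 - 1080x - 459/2
(-((3E_{1}) D (-(3/2)∇))) f = 1080x^4 + 2160x^3 + 2160x^2 + 1080x + 459/2

the result is g(x) = 1080x^4 + 2160x^3 + 2160x^2 + 1080x + 459/2


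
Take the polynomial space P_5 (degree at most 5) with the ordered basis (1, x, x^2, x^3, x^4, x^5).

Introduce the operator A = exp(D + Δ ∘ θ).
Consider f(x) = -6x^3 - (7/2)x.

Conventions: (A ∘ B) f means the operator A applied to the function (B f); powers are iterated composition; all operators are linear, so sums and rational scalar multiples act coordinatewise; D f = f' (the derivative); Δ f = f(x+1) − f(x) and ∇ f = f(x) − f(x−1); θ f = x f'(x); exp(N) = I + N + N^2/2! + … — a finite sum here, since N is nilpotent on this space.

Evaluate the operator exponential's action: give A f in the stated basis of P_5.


the result is g(x) = -6x^3 - 72x^2 - (547/2)x - 295

order-1 term: -72x^2 - 54x - 25
order-2 term: -216x - 126
order-3 term: -144
the series for exp(D + Δ ∘ θ) f terminates at order 3
exp(D + Δ ∘ θ) f = -6x^3 - 72x^2 - (547/2)x - 295
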